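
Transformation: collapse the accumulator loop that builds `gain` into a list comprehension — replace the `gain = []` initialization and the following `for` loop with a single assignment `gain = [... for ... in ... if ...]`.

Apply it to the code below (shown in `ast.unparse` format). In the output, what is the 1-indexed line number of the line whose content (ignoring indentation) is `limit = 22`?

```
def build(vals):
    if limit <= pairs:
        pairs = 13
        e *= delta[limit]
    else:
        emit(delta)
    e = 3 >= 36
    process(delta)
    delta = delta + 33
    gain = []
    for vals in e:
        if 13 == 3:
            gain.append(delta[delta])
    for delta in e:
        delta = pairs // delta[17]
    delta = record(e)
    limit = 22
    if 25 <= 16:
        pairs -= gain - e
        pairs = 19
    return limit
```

14

Transformed code:
def build(vals):
    if limit <= pairs:
        pairs = 13
        e *= delta[limit]
    else:
        emit(delta)
    e = 3 >= 36
    process(delta)
    delta = delta + 33
    gain = [delta[delta] for vals in e if 13 == 3]
    for delta in e:
        delta = pairs // delta[17]
    delta = record(e)
    limit = 22
    if 25 <= 16:
        pairs -= gain - e
        pairs = 19
    return limit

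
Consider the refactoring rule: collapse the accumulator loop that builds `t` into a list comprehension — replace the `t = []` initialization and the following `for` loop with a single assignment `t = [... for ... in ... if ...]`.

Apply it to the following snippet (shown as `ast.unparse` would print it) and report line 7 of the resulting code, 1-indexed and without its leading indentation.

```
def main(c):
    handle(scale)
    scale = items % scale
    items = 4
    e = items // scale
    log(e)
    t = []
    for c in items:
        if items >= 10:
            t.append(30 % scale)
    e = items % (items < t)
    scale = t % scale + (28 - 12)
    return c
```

t = [30 % scale for c in items if items >= 10]

Transformed code:
def main(c):
    handle(scale)
    scale = items % scale
    items = 4
    e = items // scale
    log(e)
    t = [30 % scale for c in items if items >= 10]
    e = items % (items < t)
    scale = t % scale + (28 - 12)
    return c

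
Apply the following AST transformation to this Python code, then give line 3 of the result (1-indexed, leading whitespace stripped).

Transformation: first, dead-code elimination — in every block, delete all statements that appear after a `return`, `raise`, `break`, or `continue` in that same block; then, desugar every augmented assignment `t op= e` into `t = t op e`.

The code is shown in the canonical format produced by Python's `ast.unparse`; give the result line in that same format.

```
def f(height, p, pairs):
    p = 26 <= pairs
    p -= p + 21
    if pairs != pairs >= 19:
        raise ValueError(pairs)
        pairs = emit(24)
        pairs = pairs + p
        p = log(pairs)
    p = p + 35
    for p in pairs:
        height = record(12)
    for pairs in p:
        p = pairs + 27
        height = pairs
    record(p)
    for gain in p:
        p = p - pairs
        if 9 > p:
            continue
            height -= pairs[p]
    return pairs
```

Transformed code:
def f(height, p, pairs):
    p = 26 <= pairs
    p = p - (p + 21)
    if pairs != pairs >= 19:
        raise ValueError(pairs)
    p = p + 35
    for p in pairs:
        height = record(12)
    for pairs in p:
        p = pairs + 27
        height = pairs
    record(p)
    for gain in p:
        p = p - pairs
        if 9 > p:
            continue
    return pairs

p = p - (p + 21)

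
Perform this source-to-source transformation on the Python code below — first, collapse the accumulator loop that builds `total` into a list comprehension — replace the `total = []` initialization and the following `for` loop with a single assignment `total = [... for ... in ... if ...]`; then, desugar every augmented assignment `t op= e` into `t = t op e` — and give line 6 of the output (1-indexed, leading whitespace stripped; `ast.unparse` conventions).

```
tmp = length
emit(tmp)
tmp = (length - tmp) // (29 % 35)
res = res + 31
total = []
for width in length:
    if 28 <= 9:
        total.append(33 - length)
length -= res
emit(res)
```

Transformed code:
tmp = length
emit(tmp)
tmp = (length - tmp) // (29 % 35)
res = res + 31
total = [33 - length for width in length if 28 <= 9]
length = length - res
emit(res)

length = length - res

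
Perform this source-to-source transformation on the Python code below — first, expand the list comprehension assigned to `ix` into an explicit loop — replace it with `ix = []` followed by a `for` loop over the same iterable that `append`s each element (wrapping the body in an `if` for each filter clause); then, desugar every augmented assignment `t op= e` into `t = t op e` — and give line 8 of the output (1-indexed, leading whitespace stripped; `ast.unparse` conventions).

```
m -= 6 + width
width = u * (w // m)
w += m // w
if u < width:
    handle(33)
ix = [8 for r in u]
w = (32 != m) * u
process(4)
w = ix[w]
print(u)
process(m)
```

ix.append(8)

Transformed code:
m = m - (6 + width)
width = u * (w // m)
w = w + m // w
if u < width:
    handle(33)
ix = []
for r in u:
    ix.append(8)
w = (32 != m) * u
process(4)
w = ix[w]
print(u)
process(m)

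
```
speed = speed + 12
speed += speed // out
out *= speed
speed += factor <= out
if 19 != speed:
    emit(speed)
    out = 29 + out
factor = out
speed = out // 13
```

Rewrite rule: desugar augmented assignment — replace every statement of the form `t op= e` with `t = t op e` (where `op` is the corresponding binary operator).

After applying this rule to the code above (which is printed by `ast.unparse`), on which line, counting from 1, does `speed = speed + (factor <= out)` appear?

Transformed code:
speed = speed + 12
speed = speed + speed // out
out = out * speed
speed = speed + (factor <= out)
if 19 != speed:
    emit(speed)
    out = 29 + out
factor = out
speed = out // 13

4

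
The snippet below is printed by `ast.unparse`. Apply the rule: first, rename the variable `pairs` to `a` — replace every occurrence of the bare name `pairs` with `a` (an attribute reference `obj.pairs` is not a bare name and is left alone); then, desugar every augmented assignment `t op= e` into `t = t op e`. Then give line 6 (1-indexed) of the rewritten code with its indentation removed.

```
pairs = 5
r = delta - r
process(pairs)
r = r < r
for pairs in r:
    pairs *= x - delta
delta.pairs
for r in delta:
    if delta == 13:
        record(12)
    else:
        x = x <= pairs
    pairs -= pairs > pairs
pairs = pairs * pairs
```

Transformed code:
a = 5
r = delta - r
process(a)
r = r < r
for a in r:
    a = a * (x - delta)
delta.pairs
for r in delta:
    if delta == 13:
        record(12)
    else:
        x = x <= a
    a = a - (a > a)
a = a * a

a = a * (x - delta)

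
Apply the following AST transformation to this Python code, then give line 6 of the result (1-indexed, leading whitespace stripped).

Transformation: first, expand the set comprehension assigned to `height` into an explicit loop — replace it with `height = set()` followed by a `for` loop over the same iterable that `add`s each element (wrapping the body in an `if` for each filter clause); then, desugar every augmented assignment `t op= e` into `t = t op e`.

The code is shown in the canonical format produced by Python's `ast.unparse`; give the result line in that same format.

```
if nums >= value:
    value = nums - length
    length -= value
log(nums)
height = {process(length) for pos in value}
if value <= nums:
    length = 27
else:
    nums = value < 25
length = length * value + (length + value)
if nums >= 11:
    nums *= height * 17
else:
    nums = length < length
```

for pos in value:

Transformed code:
if nums >= value:
    value = nums - length
    length = length - value
log(nums)
height = set()
for pos in value:
    height.add(process(length))
if value <= nums:
    length = 27
else:
    nums = value < 25
length = length * value + (length + value)
if nums >= 11:
    nums = nums * (height * 17)
else:
    nums = length < length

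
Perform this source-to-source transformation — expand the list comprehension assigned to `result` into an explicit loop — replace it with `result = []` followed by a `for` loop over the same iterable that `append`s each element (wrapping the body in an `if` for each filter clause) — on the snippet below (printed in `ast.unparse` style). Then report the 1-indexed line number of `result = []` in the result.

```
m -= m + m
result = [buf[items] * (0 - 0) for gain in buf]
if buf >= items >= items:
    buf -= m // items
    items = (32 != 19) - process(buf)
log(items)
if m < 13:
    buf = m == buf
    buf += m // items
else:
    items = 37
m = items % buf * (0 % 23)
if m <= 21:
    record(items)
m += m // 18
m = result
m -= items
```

2

Transformed code:
m -= m + m
result = []
for gain in buf:
    result.append(buf[items] * (0 - 0))
if buf >= items >= items:
    buf -= m // items
    items = (32 != 19) - process(buf)
log(items)
if m < 13:
    buf = m == buf
    buf += m // items
else:
    items = 37
m = items % buf * (0 % 23)
if m <= 21:
    record(items)
m += m // 18
m = result
m -= items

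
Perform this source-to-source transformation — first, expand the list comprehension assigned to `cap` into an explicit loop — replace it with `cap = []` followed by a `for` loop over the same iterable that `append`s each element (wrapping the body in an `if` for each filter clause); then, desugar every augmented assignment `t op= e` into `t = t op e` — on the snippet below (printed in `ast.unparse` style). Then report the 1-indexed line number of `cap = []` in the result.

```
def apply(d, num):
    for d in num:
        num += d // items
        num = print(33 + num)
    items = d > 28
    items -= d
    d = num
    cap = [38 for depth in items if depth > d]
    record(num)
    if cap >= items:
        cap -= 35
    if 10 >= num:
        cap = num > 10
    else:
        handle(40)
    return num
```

Transformed code:
def apply(d, num):
    for d in num:
        num = num + d // items
        num = print(33 + num)
    items = d > 28
    items = items - d
    d = num
    cap = []
    for depth in items:
        if depth > d:
            cap.append(38)
    record(num)
    if cap >= items:
        cap = cap - 35
    if 10 >= num:
        cap = num > 10
    else:
        handle(40)
    return num

8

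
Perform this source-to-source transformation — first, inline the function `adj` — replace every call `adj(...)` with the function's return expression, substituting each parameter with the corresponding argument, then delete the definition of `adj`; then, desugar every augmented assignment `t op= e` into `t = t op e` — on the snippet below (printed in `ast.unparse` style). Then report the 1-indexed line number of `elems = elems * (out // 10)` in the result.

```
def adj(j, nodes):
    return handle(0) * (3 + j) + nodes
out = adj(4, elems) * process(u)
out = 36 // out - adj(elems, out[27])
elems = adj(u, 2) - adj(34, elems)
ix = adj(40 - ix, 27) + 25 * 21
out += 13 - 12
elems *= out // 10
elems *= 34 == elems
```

6

Transformed code:
out = (handle(0) * (3 + 4) + elems) * process(u)
out = 36 // out - (handle(0) * (3 + elems) + out[27])
elems = handle(0) * (3 + u) + 2 - (handle(0) * (3 + 34) + elems)
ix = handle(0) * (3 + (40 - ix)) + 27 + 25 * 21
out = out + (13 - 12)
elems = elems * (out // 10)
elems = elems * (34 == elems)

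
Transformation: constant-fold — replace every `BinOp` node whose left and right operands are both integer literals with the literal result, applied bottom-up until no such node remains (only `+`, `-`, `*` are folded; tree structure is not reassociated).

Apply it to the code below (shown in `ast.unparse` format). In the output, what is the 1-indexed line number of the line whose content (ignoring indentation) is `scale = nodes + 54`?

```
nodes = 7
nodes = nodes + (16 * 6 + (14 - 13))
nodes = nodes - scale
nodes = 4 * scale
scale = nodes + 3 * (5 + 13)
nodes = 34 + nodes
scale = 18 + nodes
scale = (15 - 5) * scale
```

5

Transformed code:
nodes = 7
nodes = nodes + 97
nodes = nodes - scale
nodes = 4 * scale
scale = nodes + 54
nodes = 34 + nodes
scale = 18 + nodes
scale = 10 * scale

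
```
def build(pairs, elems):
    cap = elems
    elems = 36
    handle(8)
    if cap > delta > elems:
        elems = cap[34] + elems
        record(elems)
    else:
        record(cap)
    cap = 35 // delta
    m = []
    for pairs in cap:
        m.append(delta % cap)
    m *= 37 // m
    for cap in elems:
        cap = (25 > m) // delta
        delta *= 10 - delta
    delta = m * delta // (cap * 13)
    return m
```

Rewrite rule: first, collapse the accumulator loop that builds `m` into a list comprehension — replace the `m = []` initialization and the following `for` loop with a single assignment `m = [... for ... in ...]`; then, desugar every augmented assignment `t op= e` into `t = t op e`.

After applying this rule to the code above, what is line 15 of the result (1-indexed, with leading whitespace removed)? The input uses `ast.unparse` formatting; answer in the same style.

Transformed code:
def build(pairs, elems):
    cap = elems
    elems = 36
    handle(8)
    if cap > delta > elems:
        elems = cap[34] + elems
        record(elems)
    else:
        record(cap)
    cap = 35 // delta
    m = [delta % cap for pairs in cap]
    m = m * (37 // m)
    for cap in elems:
        cap = (25 > m) // delta
        delta = delta * (10 - delta)
    delta = m * delta // (cap * 13)
    return m

delta = delta * (10 - delta)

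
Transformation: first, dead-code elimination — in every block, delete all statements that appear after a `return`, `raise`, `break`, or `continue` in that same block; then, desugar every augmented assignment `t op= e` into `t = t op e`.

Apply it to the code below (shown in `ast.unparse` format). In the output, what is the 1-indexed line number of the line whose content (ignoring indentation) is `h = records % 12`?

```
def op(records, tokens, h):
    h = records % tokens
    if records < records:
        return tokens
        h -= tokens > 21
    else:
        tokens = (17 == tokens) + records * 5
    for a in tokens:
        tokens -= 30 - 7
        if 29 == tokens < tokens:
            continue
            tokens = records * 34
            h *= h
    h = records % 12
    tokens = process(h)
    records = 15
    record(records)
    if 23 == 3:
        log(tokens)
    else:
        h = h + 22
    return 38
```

11

Transformed code:
def op(records, tokens, h):
    h = records % tokens
    if records < records:
        return tokens
    else:
        tokens = (17 == tokens) + records * 5
    for a in tokens:
        tokens = tokens - (30 - 7)
        if 29 == tokens < tokens:
            continue
    h = records % 12
    tokens = process(h)
    records = 15
    record(records)
    if 23 == 3:
        log(tokens)
    else:
        h = h + 22
    return 38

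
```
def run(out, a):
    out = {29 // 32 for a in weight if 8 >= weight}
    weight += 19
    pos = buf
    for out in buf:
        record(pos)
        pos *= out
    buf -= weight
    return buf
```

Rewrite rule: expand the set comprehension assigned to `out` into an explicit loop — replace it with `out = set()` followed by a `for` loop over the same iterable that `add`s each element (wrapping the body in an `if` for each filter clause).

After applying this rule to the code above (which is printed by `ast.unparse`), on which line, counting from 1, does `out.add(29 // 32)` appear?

Transformed code:
def run(out, a):
    out = set()
    for a in weight:
        if 8 >= weight:
            out.add(29 // 32)
    weight += 19
    pos = buf
    for out in buf:
        record(pos)
        pos *= out
    buf -= weight
    return buf

5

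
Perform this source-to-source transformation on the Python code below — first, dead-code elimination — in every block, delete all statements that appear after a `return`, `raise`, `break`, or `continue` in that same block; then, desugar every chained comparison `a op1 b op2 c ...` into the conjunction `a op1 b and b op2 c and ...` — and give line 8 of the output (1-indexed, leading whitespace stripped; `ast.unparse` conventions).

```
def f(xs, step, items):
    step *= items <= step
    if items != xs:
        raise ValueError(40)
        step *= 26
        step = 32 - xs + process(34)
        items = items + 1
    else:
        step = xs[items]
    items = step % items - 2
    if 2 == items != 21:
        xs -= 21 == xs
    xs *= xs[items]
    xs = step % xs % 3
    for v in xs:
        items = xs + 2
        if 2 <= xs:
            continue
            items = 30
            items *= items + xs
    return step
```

Transformed code:
def f(xs, step, items):
    step *= items <= step
    if items != xs:
        raise ValueError(40)
    else:
        step = xs[items]
    items = step % items - 2
    if 2 == items and items != 21:
        xs -= 21 == xs
    xs *= xs[items]
    xs = step % xs % 3
    for v in xs:
        items = xs + 2
        if 2 <= xs:
            continue
    return step

if 2 == items and items != 21:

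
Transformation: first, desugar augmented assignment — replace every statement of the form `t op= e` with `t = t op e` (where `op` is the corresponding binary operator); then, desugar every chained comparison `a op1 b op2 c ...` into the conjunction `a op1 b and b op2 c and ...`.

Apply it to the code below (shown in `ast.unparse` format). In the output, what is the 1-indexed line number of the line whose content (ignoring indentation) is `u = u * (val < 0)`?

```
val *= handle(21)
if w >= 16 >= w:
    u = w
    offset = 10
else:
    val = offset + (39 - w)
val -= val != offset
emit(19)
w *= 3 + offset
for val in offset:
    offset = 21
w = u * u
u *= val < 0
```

Transformed code:
val = val * handle(21)
if w >= 16 and 16 >= w:
    u = w
    offset = 10
else:
    val = offset + (39 - w)
val = val - (val != offset)
emit(19)
w = w * (3 + offset)
for val in offset:
    offset = 21
w = u * u
u = u * (val < 0)

13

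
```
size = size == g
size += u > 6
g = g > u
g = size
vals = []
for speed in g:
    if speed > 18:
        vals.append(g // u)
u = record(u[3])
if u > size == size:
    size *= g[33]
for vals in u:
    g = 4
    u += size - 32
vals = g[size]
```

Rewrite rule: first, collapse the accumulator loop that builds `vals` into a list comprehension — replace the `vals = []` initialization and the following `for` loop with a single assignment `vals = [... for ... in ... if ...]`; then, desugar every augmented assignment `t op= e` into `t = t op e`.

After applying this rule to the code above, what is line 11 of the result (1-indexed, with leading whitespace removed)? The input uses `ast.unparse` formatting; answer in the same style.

u = u + (size - 32)

Transformed code:
size = size == g
size = size + (u > 6)
g = g > u
g = size
vals = [g // u for speed in g if speed > 18]
u = record(u[3])
if u > size == size:
    size = size * g[33]
for vals in u:
    g = 4
    u = u + (size - 32)
vals = g[size]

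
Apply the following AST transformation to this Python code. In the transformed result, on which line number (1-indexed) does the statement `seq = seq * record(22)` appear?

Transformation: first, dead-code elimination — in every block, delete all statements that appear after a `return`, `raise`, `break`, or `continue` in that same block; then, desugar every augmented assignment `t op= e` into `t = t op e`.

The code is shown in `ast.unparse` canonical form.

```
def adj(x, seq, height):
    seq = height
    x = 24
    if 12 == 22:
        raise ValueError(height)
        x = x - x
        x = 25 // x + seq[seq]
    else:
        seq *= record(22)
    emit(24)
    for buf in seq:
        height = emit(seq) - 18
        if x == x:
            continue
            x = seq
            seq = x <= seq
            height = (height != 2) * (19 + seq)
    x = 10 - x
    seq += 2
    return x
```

Transformed code:
def adj(x, seq, height):
    seq = height
    x = 24
    if 12 == 22:
        raise ValueError(height)
    else:
        seq = seq * record(22)
    emit(24)
    for buf in seq:
        height = emit(seq) - 18
        if x == x:
            continue
    x = 10 - x
    seq = seq + 2
    return x

7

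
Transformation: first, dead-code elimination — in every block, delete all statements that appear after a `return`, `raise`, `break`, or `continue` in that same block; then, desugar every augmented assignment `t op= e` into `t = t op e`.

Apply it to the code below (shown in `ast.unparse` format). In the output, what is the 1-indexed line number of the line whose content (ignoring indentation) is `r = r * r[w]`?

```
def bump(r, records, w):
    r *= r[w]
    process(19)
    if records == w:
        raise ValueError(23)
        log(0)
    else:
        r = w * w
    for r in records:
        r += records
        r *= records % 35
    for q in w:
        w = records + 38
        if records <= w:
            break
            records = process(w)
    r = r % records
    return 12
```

2

Transformed code:
def bump(r, records, w):
    r = r * r[w]
    process(19)
    if records == w:
        raise ValueError(23)
    else:
        r = w * w
    for r in records:
        r = r + records
        r = r * (records % 35)
    for q in w:
        w = records + 38
        if records <= w:
            break
    r = r % records
    return 12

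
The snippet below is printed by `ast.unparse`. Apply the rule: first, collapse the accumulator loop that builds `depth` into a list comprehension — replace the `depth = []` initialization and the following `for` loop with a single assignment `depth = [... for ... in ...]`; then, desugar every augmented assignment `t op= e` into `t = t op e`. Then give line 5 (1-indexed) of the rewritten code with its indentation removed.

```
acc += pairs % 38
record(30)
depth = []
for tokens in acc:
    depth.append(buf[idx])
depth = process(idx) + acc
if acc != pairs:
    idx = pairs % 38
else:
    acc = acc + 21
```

if acc != pairs:

Transformed code:
acc = acc + pairs % 38
record(30)
depth = [buf[idx] for tokens in acc]
depth = process(idx) + acc
if acc != pairs:
    idx = pairs % 38
else:
    acc = acc + 21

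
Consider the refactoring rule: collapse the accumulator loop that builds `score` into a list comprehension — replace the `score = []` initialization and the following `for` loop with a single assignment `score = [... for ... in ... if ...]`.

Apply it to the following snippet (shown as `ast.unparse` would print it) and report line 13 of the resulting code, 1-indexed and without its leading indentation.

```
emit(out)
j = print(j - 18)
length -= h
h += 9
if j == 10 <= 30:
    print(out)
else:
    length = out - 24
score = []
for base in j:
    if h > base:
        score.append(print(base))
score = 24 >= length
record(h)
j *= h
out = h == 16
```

out = h == 16

Transformed code:
emit(out)
j = print(j - 18)
length -= h
h += 9
if j == 10 <= 30:
    print(out)
else:
    length = out - 24
score = [print(base) for base in j if h > base]
score = 24 >= length
record(h)
j *= h
out = h == 16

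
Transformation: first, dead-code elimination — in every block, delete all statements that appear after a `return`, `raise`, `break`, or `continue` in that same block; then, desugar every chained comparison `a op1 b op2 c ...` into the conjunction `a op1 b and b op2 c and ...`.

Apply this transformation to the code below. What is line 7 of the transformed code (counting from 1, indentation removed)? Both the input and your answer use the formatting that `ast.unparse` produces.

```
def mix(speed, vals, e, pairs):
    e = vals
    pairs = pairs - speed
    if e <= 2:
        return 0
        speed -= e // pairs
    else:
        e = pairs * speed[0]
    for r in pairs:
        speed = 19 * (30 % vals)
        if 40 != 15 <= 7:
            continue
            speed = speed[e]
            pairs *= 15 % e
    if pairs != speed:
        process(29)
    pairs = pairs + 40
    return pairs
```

Transformed code:
def mix(speed, vals, e, pairs):
    e = vals
    pairs = pairs - speed
    if e <= 2:
        return 0
    else:
        e = pairs * speed[0]
    for r in pairs:
        speed = 19 * (30 % vals)
        if 40 != 15 and 15 <= 7:
            continue
    if pairs != speed:
        process(29)
    pairs = pairs + 40
    return pairs

e = pairs * speed[0]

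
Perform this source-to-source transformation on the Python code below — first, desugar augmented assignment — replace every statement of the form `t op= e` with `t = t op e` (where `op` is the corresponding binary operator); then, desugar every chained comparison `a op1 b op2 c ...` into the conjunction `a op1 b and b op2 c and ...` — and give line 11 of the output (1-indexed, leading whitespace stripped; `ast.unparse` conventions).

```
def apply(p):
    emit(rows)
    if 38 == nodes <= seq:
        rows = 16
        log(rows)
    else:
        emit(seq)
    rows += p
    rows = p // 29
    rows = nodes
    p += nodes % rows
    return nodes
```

Transformed code:
def apply(p):
    emit(rows)
    if 38 == nodes and nodes <= seq:
        rows = 16
        log(rows)
    else:
        emit(seq)
    rows = rows + p
    rows = p // 29
    rows = nodes
    p = p + nodes % rows
    return nodes

p = p + nodes % rows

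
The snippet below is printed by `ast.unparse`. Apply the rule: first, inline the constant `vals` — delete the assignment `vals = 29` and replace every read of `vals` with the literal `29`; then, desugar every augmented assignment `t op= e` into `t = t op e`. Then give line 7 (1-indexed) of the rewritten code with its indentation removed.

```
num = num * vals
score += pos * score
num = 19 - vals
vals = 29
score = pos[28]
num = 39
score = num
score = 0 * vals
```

Transformed code:
num = num * 29
score = score + pos * score
num = 19 - 29
score = pos[28]
num = 39
score = num
score = 0 * 29

score = 0 * 29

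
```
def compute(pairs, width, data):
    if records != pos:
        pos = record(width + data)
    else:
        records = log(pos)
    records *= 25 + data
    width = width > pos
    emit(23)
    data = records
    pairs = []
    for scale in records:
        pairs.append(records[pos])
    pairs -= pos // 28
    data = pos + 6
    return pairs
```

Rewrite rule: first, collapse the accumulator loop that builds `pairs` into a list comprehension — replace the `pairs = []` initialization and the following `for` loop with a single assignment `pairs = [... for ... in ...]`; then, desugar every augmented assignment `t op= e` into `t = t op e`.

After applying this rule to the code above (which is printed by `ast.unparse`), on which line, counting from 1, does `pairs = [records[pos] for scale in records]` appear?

10

Transformed code:
def compute(pairs, width, data):
    if records != pos:
        pos = record(width + data)
    else:
        records = log(pos)
    records = records * (25 + data)
    width = width > pos
    emit(23)
    data = records
    pairs = [records[pos] for scale in records]
    pairs = pairs - pos // 28
    data = pos + 6
    return pairs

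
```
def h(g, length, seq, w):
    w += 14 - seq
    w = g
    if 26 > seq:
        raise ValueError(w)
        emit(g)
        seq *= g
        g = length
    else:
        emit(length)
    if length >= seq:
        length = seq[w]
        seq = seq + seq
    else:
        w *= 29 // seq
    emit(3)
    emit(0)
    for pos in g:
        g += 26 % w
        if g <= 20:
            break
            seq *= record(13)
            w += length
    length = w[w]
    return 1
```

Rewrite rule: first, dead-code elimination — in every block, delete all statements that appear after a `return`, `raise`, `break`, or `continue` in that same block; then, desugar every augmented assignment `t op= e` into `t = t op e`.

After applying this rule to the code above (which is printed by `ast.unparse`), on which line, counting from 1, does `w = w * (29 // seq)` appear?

Transformed code:
def h(g, length, seq, w):
    w = w + (14 - seq)
    w = g
    if 26 > seq:
        raise ValueError(w)
    else:
        emit(length)
    if length >= seq:
        length = seq[w]
        seq = seq + seq
    else:
        w = w * (29 // seq)
    emit(3)
    emit(0)
    for pos in g:
        g = g + 26 % w
        if g <= 20:
            break
    length = w[w]
    return 1

12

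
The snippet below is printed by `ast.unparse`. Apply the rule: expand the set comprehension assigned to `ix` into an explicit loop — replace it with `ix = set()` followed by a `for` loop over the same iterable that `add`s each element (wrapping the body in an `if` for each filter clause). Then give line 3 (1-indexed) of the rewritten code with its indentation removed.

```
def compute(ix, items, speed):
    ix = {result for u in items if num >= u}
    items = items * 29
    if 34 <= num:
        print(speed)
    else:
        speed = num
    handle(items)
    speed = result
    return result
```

for u in items:

Transformed code:
def compute(ix, items, speed):
    ix = set()
    for u in items:
        if num >= u:
            ix.add(result)
    items = items * 29
    if 34 <= num:
        print(speed)
    else:
        speed = num
    handle(items)
    speed = result
    return result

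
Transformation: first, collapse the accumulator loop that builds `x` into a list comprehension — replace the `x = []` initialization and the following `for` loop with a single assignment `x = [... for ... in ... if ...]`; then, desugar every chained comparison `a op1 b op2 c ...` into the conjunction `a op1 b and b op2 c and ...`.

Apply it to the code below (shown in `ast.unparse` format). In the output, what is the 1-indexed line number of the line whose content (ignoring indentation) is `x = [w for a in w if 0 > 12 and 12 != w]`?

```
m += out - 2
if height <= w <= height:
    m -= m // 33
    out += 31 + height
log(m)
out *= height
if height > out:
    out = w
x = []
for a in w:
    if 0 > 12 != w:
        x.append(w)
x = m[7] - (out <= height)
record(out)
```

Transformed code:
m += out - 2
if height <= w and w <= height:
    m -= m // 33
    out += 31 + height
log(m)
out *= height
if height > out:
    out = w
x = [w for a in w if 0 > 12 and 12 != w]
x = m[7] - (out <= height)
record(out)

9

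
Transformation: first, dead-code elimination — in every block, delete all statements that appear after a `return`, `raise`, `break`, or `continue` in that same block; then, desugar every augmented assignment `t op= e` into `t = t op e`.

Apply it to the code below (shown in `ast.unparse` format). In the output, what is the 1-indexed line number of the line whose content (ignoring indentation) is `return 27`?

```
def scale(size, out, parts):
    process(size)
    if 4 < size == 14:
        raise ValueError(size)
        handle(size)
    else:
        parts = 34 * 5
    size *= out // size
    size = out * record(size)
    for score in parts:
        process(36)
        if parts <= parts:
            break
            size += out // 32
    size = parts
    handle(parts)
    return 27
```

15

Transformed code:
def scale(size, out, parts):
    process(size)
    if 4 < size == 14:
        raise ValueError(size)
    else:
        parts = 34 * 5
    size = size * (out // size)
    size = out * record(size)
    for score in parts:
        process(36)
        if parts <= parts:
            break
    size = parts
    handle(parts)
    return 27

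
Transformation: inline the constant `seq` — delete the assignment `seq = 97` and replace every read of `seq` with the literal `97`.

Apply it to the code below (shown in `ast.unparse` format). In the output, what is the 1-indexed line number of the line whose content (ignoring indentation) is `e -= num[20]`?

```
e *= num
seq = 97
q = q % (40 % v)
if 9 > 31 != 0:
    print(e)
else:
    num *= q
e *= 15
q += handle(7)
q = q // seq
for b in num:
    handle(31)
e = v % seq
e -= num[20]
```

Transformed code:
e *= num
q = q % (40 % v)
if 9 > 31 != 0:
    print(e)
else:
    num *= q
e *= 15
q += handle(7)
q = q // 97
for b in num:
    handle(31)
e = v % 97
e -= num[20]

13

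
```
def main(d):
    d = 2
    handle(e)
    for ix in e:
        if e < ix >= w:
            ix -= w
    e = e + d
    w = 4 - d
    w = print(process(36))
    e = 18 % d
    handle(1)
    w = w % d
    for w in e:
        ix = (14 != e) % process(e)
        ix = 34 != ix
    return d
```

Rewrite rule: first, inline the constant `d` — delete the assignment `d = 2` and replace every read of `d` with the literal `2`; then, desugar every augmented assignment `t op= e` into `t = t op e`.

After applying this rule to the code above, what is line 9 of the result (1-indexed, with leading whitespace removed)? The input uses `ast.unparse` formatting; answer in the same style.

e = 18 % 2

Transformed code:
def main(d):
    handle(e)
    for ix in e:
        if e < ix >= w:
            ix = ix - w
    e = e + 2
    w = 4 - 2
    w = print(process(36))
    e = 18 % 2
    handle(1)
    w = w % 2
    for w in e:
        ix = (14 != e) % process(e)
        ix = 34 != ix
    return 2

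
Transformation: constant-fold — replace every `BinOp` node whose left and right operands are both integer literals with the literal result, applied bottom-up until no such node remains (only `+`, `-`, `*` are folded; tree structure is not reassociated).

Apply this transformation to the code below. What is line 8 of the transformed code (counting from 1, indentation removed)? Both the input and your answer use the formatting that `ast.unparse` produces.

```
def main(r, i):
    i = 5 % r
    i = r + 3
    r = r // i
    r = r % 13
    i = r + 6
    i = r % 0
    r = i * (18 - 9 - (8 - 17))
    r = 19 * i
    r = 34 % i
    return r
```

Transformed code:
def main(r, i):
    i = 5 % r
    i = r + 3
    r = r // i
    r = r % 13
    i = r + 6
    i = r % 0
    r = i * 18
    r = 19 * i
    r = 34 % i
    return r

r = i * 18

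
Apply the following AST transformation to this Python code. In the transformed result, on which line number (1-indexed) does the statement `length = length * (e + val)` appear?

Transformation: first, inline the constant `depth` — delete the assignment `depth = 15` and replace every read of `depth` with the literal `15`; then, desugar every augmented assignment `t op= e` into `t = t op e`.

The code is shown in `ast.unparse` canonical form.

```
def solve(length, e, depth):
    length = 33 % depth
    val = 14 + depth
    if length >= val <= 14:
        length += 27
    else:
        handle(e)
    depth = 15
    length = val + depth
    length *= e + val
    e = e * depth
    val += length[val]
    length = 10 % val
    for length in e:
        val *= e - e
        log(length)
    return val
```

9

Transformed code:
def solve(length, e, depth):
    length = 33 % 15
    val = 14 + 15
    if length >= val <= 14:
        length = length + 27
    else:
        handle(e)
    length = val + 15
    length = length * (e + val)
    e = e * 15
    val = val + length[val]
    length = 10 % val
    for length in e:
        val = val * (e - e)
        log(length)
    return val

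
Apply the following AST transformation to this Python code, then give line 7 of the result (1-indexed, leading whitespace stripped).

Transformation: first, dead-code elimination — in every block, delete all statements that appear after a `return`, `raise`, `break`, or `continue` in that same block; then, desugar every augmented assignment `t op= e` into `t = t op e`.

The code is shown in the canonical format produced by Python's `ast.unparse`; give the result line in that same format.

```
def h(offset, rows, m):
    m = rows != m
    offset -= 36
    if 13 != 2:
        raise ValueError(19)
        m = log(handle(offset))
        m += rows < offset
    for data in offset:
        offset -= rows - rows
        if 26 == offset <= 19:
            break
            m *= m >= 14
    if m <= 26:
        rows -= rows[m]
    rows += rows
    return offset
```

Transformed code:
def h(offset, rows, m):
    m = rows != m
    offset = offset - 36
    if 13 != 2:
        raise ValueError(19)
    for data in offset:
        offset = offset - (rows - rows)
        if 26 == offset <= 19:
            break
    if m <= 26:
        rows = rows - rows[m]
    rows = rows + rows
    return offset

offset = offset - (rows - rows)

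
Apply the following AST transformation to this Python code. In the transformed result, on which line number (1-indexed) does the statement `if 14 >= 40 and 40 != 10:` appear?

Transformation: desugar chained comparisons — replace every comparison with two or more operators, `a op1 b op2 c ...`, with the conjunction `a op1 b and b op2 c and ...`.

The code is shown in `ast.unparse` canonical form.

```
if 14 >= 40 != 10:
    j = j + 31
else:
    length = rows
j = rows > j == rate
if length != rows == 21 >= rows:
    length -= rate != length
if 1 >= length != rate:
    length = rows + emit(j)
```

Transformed code:
if 14 >= 40 and 40 != 10:
    j = j + 31
else:
    length = rows
j = rows > j and j == rate
if length != rows and rows == 21 and (21 >= rows):
    length -= rate != length
if 1 >= length and length != rate:
    length = rows + emit(j)

1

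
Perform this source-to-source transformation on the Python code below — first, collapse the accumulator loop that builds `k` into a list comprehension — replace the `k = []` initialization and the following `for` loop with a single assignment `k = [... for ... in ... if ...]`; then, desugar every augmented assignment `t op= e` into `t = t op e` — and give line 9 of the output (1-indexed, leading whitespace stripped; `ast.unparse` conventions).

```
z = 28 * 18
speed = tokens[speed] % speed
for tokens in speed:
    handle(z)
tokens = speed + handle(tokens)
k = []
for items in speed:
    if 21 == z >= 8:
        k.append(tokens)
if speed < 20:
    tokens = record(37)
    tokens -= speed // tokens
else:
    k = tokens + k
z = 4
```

tokens = tokens - speed // tokens

Transformed code:
z = 28 * 18
speed = tokens[speed] % speed
for tokens in speed:
    handle(z)
tokens = speed + handle(tokens)
k = [tokens for items in speed if 21 == z >= 8]
if speed < 20:
    tokens = record(37)
    tokens = tokens - speed // tokens
else:
    k = tokens + k
z = 4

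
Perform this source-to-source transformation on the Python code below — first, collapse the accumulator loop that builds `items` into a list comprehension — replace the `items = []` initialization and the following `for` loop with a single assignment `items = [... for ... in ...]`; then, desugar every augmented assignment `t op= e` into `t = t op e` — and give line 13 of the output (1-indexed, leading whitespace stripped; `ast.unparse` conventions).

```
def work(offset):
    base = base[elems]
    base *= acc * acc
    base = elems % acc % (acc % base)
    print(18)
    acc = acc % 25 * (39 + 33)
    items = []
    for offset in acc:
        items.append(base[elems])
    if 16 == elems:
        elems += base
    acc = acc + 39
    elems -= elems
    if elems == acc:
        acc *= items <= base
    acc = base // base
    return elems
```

Transformed code:
def work(offset):
    base = base[elems]
    base = base * (acc * acc)
    base = elems % acc % (acc % base)
    print(18)
    acc = acc % 25 * (39 + 33)
    items = [base[elems] for offset in acc]
    if 16 == elems:
        elems = elems + base
    acc = acc + 39
    elems = elems - elems
    if elems == acc:
        acc = acc * (items <= base)
    acc = base // base
    return elems

acc = acc * (items <= base)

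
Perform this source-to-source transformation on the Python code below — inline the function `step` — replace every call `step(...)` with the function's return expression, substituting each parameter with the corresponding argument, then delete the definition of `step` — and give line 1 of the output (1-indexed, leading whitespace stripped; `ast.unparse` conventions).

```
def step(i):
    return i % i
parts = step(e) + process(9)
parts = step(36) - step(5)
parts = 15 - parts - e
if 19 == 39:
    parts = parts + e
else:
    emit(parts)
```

parts = e % e + process(9)

Transformed code:
parts = e % e + process(9)
parts = 36 % 36 - 5 % 5
parts = 15 - parts - e
if 19 == 39:
    parts = parts + e
else:
    emit(parts)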